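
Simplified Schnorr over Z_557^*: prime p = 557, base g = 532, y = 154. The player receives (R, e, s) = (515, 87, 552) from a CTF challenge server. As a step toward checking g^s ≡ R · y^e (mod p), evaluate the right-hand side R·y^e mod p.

154^2 = 23716 ≡ 322
154^4 ≡ 322^2 = 103684 ≡ 82
154^8 ≡ 82^2 = 6724 ≡ 40
154^16 ≡ 40^2 = 1600 ≡ 486
154^32 ≡ 486^2 = 236196 ≡ 28
154^64 ≡ 28^2 = 784 ≡ 227
87 = 64 + 16 + 4 + 2 + 1, so 154^87 ≡ 227·486·82·322·154 ≡ 277 (mod 557)
R · y^e ≡ 515·277 = 142655 ≡ 63 (mod 557)

63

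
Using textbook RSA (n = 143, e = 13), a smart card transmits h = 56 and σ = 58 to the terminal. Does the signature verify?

σ^13 mod 143 = 71
σ^13 mod 143 = 71, but h = 56.

does not verify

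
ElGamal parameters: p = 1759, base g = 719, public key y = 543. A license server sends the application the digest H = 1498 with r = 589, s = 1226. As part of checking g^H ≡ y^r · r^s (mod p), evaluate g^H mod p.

208

Squares mod 1759: 719^1≡719, 719^2≡1574, 719^4≡804, 719^8≡863, 719^16≡712, 719^32≡352, 719^64≡774, 719^128≡1016, 719^256≡1482, 719^512≡1092, 719^1024≡1621
1498 = 1024 + 256 + 128 + 64 + 16 + 8 + 2, so 719^1498 ≡ 1621·1482·1016·774·712·863·1574 ≡ 208 (mod 1759)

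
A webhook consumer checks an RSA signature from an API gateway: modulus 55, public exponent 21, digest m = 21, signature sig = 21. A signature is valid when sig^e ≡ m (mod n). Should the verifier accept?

accept

Squares mod 55: sig^1≡21, sig^2≡1, sig^4≡1, sig^8≡1, sig^16≡1
21 = 16 + 4 + 1, so sig^21 ≡ 1·1·21 ≡ 21 (mod 55)
sig^21 mod 55 = 21 matches m.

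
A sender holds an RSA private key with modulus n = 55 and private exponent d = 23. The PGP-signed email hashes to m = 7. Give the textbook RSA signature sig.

13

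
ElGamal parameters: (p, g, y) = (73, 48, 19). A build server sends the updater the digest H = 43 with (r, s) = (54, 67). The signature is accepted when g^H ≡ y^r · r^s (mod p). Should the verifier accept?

accept

Left side g^H mod p:
48^2 = 2304 ≡ 41
48^4 ≡ 41^2 = 1681 ≡ 2
48^8 ≡ 2^2 = 4
48^16 ≡ 4^2 = 16
48^32 ≡ 16^2 = 256 ≡ 37
43 = 32 + 8 + 2 + 1, so 48^43 ≡ 37·4·41·48 ≡ 67 (mod 73)
Right side y^r · r^s mod p:
19^2 = 361 ≡ 69
19^4 ≡ 69^2 = 4761 ≡ 16
19^8 ≡ 16^2 = 256 ≡ 37
19^16 ≡ 37^2 = 1369 ≡ 55
19^32 ≡ 55^2 = 3025 ≡ 32
54 = 32 + 16 + 4 + 2, so 19^54 ≡ 32·55·16·69 ≡ 72 (mod 73)
54^2 = 2916 ≡ 69
54^4 ≡ 69^2 = 4761 ≡ 16
54^8 ≡ 16^2 = 256 ≡ 37
54^16 ≡ 37^2 = 1369 ≡ 55
54^32 ≡ 55^2 = 3025 ≡ 32
54^64 ≡ 32^2 = 1024 ≡ 2
67 = 64 + 2 + 1, so 54^67 ≡ 2·69·54 ≡ 6 (mod 73)
72·6 = 432 ≡ 67 (mod 73)
67 ≡ 67 (mod 73), so the signature is genuine.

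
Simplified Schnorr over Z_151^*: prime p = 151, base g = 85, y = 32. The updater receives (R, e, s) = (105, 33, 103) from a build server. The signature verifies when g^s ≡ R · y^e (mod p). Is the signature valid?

g^s mod p:
85^103 mod 151 = 105
R · y^e mod p:
32^33 mod 151 = 1
105·1 = 105 ≡ 105 (mod 151)
105 ≡ 105 (mod 151); signature holds.

valid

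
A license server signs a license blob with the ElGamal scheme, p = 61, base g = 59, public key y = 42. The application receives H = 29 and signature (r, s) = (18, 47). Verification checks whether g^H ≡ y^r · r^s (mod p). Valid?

yes

Left side g^H mod p:
59^2 = 3481 ≡ 4
59^4 ≡ 4^2 = 16
59^8 ≡ 16^2 = 256 ≡ 12
59^16 ≡ 12^2 = 144 ≡ 22
29 = 16 + 8 + 4 + 1, so 59^29 ≡ 22·12·16·59 ≡ 31 (mod 61)
Right side y^r · r^s mod p:
42^2 = 1764 ≡ 56
42^4 ≡ 56^2 = 3136 ≡ 25
42^8 ≡ 25^2 = 625 ≡ 15
42^16 ≡ 15^2 = 225 ≡ 42
18 = 16 + 2, so 42^18 ≡ 42·56 ≡ 34 (mod 61)
18^2 = 324 ≡ 19
18^4 ≡ 19^2 = 361 ≡ 56
18^8 ≡ 56^2 = 3136 ≡ 25
18^16 ≡ 25^2 = 625 ≡ 15
18^32 ≡ 15^2 = 225 ≡ 42
47 = 32 + 8 + 4 + 2 + 1, so 18^47 ≡ 42·25·56·19·18 ≡ 35 (mod 61)
34·35 = 1190 ≡ 31 (mod 61)
31 ≡ 31 (mod 61), so the signature is genuine.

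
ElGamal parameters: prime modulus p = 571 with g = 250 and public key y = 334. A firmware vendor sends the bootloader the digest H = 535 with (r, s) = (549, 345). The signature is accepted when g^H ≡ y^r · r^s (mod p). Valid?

no

Left side g^H mod p:
Squares mod 571: 250^1≡250, 250^2≡261, 250^4≡172, 250^8≡463, 250^16≡244, 250^32≡152, 250^64≡264, 250^128≡34, 250^256≡14, 250^512≡196
535 = 512 + 16 + 4 + 2 + 1, so 250^535 ≡ 196·244·172·261·250 ≡ 129 (mod 571)
Right side y^r · r^s mod p:
Squares mod 571: 334^1≡334, 334^2≡211, 334^4≡554, 334^8≡289, 334^16≡155, 334^32≡43, 334^64≡136, 334^128≡224, 334^256≡499, 334^512≡45
549 = 512 + 32 + 4 + 1, so 334^549 ≡ 45·43·554·334 ≡ 252 (mod 571)
Squares mod 571: 549^1≡549, 549^2≡484, 549^4≡146, 549^8≡189, 549^16≡319, 549^32≡123, 549^64≡283, 549^128≡149, 549^256≡503
345 = 256 + 64 + 16 + 8 + 1, so 549^345 ≡ 503·283·319·189·549 ≡ 131 (mod 571)
252·131 = 33012 ≡ 465 (mod 571)
129 ≠ 465, so verification fails.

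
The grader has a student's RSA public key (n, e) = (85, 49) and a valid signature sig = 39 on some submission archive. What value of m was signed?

sig^2 ≡ 39^2 = 1521 ≡ 76
sig^4 ≡ 76^2 = 5776 ≡ 81
sig^8 ≡ 81^2 = 6561 ≡ 16
sig^16 ≡ 16^2 = 256 ≡ 1
sig^32 ≡ 1^2 = 1
49 = 32 + 16 + 1, so sig^49 ≡ 1·1·39 ≡ 39 (mod 85)

39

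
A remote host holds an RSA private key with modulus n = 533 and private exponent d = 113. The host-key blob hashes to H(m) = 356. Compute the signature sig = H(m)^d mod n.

Squares mod 533: (H(m))^1≡356, (H(m))^2≡415, (H(m))^4≡66, (H(m))^8≡92, (H(m))^16≡469, (H(m))^32≡365, (H(m))^64≡508
113 = 64 + 32 + 16 + 1, so (H(m))^113 ≡ 508·365·469·356 ≡ 421 (mod 533)

421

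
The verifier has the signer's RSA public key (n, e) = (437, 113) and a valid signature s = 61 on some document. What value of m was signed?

s^2 ≡ 61^2 = 3721 ≡ 225
s^4 ≡ 225^2 = 50625 ≡ 370
s^8 ≡ 370^2 = 136900 ≡ 119
s^16 ≡ 119^2 = 14161 ≡ 177
s^32 ≡ 177^2 = 31329 ≡ 302
s^64 ≡ 302^2 = 91204 ≡ 308
113 = 64 + 32 + 16 + 1, so s^113 ≡ 308·302·177·61 ≡ 17 (mod 437)

17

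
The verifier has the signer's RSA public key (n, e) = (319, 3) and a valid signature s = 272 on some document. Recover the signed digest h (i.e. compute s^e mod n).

171

s^2 ≡ 272^2 = 73984 ≡ 295
3 = 2 + 1, so s^3 ≡ 295·272 ≡ 171 (mod 319)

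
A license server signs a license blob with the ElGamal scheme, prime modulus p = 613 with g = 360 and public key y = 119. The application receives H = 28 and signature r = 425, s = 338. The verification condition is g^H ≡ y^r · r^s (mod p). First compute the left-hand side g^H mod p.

277

360^2 = 129600 ≡ 257
360^4 ≡ 257^2 = 66049 ≡ 458
360^8 ≡ 458^2 = 209764 ≡ 118
360^16 ≡ 118^2 = 13924 ≡ 438
28 = 16 + 8 + 4, so 360^28 ≡ 438·118·458 ≡ 277 (mod 613)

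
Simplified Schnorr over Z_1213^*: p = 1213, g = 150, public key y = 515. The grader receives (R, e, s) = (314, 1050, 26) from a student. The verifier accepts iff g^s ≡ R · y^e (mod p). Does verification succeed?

passes

g^s mod p:
Squares mod 1213: 150^1≡150, 150^2≡666, 150^4≡811, 150^8≡275, 150^16≡419
26 = 16 + 8 + 2, so 150^26 ≡ 419·275·666 ≡ 618 (mod 1213)
R · y^e mod p:
Squares mod 1213: 515^1≡515, 515^2≡791, 515^4≡986, 515^8≡583, 515^16≡249, 515^32≡138, 515^64≡849, 515^128≡279, 515^256≡209, 515^512≡13, 515^1024≡169
1050 = 1024 + 16 + 8 + 2, so 515^1050 ≡ 169·249·583·791 ≡ 396 (mod 1213)
314·396 = 124344 ≡ 618 (mod 1213)
618 ≡ 618 (mod 1213); signature holds.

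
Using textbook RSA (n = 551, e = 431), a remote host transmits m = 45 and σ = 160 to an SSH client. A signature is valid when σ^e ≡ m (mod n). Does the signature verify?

does not verify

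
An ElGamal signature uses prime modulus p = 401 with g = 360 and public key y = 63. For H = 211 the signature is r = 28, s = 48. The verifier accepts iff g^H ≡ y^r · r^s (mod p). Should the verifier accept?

Left side g^H mod p:
360^2 = 129600 ≡ 77
360^4 ≡ 77^2 = 5929 ≡ 315
360^8 ≡ 315^2 = 99225 ≡ 178
360^16 ≡ 178^2 = 31684 ≡ 5
360^32 ≡ 5^2 = 25
360^64 ≡ 25^2 = 625 ≡ 224
360^128 ≡ 224^2 = 50176 ≡ 51
211 = 128 + 64 + 16 + 2 + 1, so 360^211 ≡ 51·224·5·77·360 ≡ 256 (mod 401)
Right side y^r · r^s mod p:
63^2 = 3969 ≡ 360
63^4 ≡ 360^2 = 129600 ≡ 77
63^8 ≡ 77^2 = 5929 ≡ 315
63^16 ≡ 315^2 = 99225 ≡ 178
28 = 16 + 8 + 4, so 63^28 ≡ 178·315·77 ≡ 224 (mod 401)
28^2 = 784 ≡ 383
28^4 ≡ 383^2 = 146689 ≡ 324
28^8 ≡ 324^2 = 104976 ≡ 315
28^16 ≡ 315^2 = 99225 ≡ 178
28^32 ≡ 178^2 = 31684 ≡ 5
48 = 32 + 16, so 28^48 ≡ 5·178 ≡ 88 (mod 401)
224·88 = 19712 ≡ 63 (mod 401)
256 ≠ 63, so verification fails.

reject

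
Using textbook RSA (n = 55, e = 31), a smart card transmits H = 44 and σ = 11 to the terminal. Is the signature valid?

invalid

σ^2 ≡ 11^2 = 121 ≡ 11
σ^4 ≡ 11^2 = 121 ≡ 11
σ^8 ≡ 11^2 = 121 ≡ 11
σ^16 ≡ 11^2 = 121 ≡ 11
31 = 16 + 8 + 4 + 2 + 1, so σ^31 ≡ 11·11·11·11·11 ≡ 11 (mod 55)
σ^31 mod 55 = 11, but H = 44.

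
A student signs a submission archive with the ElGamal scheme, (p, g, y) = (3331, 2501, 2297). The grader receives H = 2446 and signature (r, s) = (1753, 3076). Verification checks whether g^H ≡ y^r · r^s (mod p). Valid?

no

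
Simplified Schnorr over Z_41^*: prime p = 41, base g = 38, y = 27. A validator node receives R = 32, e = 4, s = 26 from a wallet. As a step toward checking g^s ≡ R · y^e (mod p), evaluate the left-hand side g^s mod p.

38^2 = 1444 ≡ 9
38^4 ≡ 9^2 = 81 ≡ 40
38^8 ≡ 40^2 = 1600 ≡ 1
38^16 ≡ 1^2 = 1
26 = 16 + 8 + 2, so 38^26 ≡ 1·1·9 ≡ 9 (mod 41)

9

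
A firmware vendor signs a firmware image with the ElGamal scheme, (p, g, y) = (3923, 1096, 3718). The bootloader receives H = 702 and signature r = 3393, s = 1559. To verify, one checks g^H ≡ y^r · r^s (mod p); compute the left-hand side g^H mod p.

2238

1096^702 mod 3923 = 2238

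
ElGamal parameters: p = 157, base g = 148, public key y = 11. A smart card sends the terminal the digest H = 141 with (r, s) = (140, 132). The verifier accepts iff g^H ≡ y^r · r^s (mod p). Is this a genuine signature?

Left side g^H mod p:
148^2 = 21904 ≡ 81
148^4 ≡ 81^2 = 6561 ≡ 124
148^8 ≡ 124^2 = 15376 ≡ 147
148^16 ≡ 147^2 = 21609 ≡ 100
148^32 ≡ 100^2 = 10000 ≡ 109
148^64 ≡ 109^2 = 11881 ≡ 106
148^128 ≡ 106^2 = 11236 ≡ 89
141 = 128 + 8 + 4 + 1, so 148^141 ≡ 89·147·124·148 ≡ 58 (mod 157)
Right side y^r · r^s mod p:
11^2 = 121
11^4 ≡ 121^2 = 14641 ≡ 40
11^8 ≡ 40^2 = 1600 ≡ 30
11^16 ≡ 30^2 = 900 ≡ 115
11^32 ≡ 115^2 = 13225 ≡ 37
11^64 ≡ 37^2 = 1369 ≡ 113
11^128 ≡ 113^2 = 12769 ≡ 52
140 = 128 + 8 + 4, so 11^140 ≡ 52·30·40 ≡ 71 (mod 157)
140^2 = 19600 ≡ 132
140^4 ≡ 132^2 = 17424 ≡ 154
140^8 ≡ 154^2 = 23716 ≡ 9
140^16 ≡ 9^2 = 81
140^32 ≡ 81^2 = 6561 ≡ 124
140^64 ≡ 124^2 = 15376 ≡ 147
140^128 ≡ 147^2 = 21609 ≡ 100
132 = 128 + 4, so 140^132 ≡ 100·154 ≡ 14 (mod 157)
71·14 = 994 ≡ 52 (mod 157)
58 ≠ 52, so verification fails.

forged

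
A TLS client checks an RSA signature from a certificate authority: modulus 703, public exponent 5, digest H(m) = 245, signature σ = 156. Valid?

yes

Squares mod 703: σ^1≡156, σ^2≡434, σ^4≡655
5 = 4 + 1, so σ^5 ≡ 655·156 ≡ 245 (mod 703)
σ^5 mod 703 = 245 matches H(m).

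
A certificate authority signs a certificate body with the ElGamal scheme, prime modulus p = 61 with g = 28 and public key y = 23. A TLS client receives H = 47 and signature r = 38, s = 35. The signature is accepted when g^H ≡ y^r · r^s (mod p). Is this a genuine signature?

forged

Left side g^H mod p:
28^47 mod 61 = 23
Right side y^r · r^s mod p:
23^38 mod 61 = 3
38^35 mod 61 = 50
3·50 = 150 ≡ 28 (mod 61)
23 ≠ 28, so verification fails.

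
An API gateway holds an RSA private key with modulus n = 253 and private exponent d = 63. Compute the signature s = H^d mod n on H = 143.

99

H^2 ≡ 143^2 = 20449 ≡ 209
H^4 ≡ 209^2 = 43681 ≡ 165
H^8 ≡ 165^2 = 27225 ≡ 154
H^16 ≡ 154^2 = 23716 ≡ 187
H^32 ≡ 187^2 = 34969 ≡ 55
63 = 32 + 16 + 8 + 4 + 2 + 1, so H^63 ≡ 55·187·154·165·209·143 ≡ 99 (mod 253)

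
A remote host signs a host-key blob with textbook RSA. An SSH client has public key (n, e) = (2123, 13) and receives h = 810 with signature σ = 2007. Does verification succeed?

fails

Squares mod 2123: σ^1≡2007, σ^2≡718, σ^4≡1758, σ^8≡1599
13 = 8 + 4 + 1, so σ^13 ≡ 1599·1758·2007 ≡ 1313 (mod 2123)
1313 ≠ 810, so verification fails.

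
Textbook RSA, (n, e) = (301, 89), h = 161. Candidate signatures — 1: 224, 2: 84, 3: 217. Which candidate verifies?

Candidate 1: Squares mod 301: 224^1≡224, 224^2≡210, 224^4≡154, 224^8≡238, 224^16≡56, 224^32≡126, 224^64≡224; 89 = 64 + 16 + 8 + 1, so 224^89 ≡ 224·56·238·224 ≡ 182 (mod 301)
Candidate 2: Squares mod 301: 84^1≡84, 84^2≡133, 84^4≡231, 84^8≡84, 84^16≡133, 84^32≡231, 84^64≡84; 89 = 64 + 16 + 8 + 1, so 84^89 ≡ 84·133·84·84 ≡ 140 (mod 301)
Candidate 3: Squares mod 301: 217^1≡217, 217^2≡133, 217^4≡231, 217^8≡84, 217^16≡133, 217^32≡231, 217^64≡84; 89 = 64 + 16 + 8 + 1, so 217^89 ≡ 84·133·84·217 ≡ 161 (mod 301)
  → matches h = 161

3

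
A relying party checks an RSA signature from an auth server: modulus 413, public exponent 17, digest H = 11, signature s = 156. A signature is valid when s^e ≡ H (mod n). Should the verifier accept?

s^17 mod 413 = 11
Since 11 equals the digest 11, verification succeeds.

accept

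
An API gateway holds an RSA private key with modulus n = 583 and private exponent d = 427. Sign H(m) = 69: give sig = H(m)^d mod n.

471

(H(m))^2 ≡ 69^2 = 4761 ≡ 97
(H(m))^4 ≡ 97^2 = 9409 ≡ 81
(H(m))^8 ≡ 81^2 = 6561 ≡ 148
(H(m))^16 ≡ 148^2 = 21904 ≡ 333
(H(m))^32 ≡ 333^2 = 110889 ≡ 119
(H(m))^64 ≡ 119^2 = 14161 ≡ 169
(H(m))^128 ≡ 169^2 = 28561 ≡ 577
(H(m))^256 ≡ 577^2 = 332929 ≡ 36
427 = 256 + 128 + 32 + 8 + 2 + 1, so (H(m))^427 ≡ 36·577·119·148·97·69 ≡ 471 (mod 583)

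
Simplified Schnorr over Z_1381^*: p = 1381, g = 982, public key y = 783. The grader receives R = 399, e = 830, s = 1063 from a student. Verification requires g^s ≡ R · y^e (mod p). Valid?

no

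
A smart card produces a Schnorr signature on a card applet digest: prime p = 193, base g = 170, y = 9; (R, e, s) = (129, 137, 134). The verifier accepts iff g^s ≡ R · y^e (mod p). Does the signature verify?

g^s mod p:
170^2 = 28900 ≡ 143
170^4 ≡ 143^2 = 20449 ≡ 184
170^8 ≡ 184^2 = 33856 ≡ 81
170^16 ≡ 81^2 = 6561 ≡ 192
170^32 ≡ 192^2 = 36864 ≡ 1
170^64 ≡ 1^2 = 1
170^128 ≡ 1^2 = 1
134 = 128 + 4 + 2, so 170^134 ≡ 1·184·143 ≡ 64 (mod 193)
R · y^e mod p:
9^2 = 81
9^4 ≡ 81^2 = 6561 ≡ 192
9^8 ≡ 192^2 = 36864 ≡ 1
9^16 ≡ 1^2 = 1
9^32 ≡ 1^2 = 1
9^64 ≡ 1^2 = 1
9^128 ≡ 1^2 = 1
137 = 128 + 8 + 1, so 9^137 ≡ 1·1·9 ≡ 9 (mod 193)
129·9 = 1161 ≡ 3 (mod 193)
64 ≠ 3; the check fails.

does not verify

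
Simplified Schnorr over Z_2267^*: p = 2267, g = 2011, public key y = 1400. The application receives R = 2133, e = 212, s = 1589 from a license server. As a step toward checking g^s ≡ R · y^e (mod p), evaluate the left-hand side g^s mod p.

2011^2 = 4044121 ≡ 2060
2011^4 ≡ 2060^2 = 4243600 ≡ 2043
2011^8 ≡ 2043^2 = 4173849 ≡ 302
2011^16 ≡ 302^2 = 91204 ≡ 524
2011^32 ≡ 524^2 = 274576 ≡ 269
2011^64 ≡ 269^2 = 72361 ≡ 2084
2011^128 ≡ 2084^2 = 4343056 ≡ 1751
2011^256 ≡ 1751^2 = 3066001 ≡ 1017
2011^512 ≡ 1017^2 = 1034289 ≡ 537
2011^1024 ≡ 537^2 = 288369 ≡ 460
1589 = 1024 + 512 + 32 + 16 + 4 + 1, so 2011^1589 ≡ 460·537·269·524·2043·2011 ≡ 1295 (mod 2267)

1295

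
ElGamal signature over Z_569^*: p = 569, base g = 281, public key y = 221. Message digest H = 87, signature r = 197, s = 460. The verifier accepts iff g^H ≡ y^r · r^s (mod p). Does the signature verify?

Left side g^H mod p:
281^2 = 78961 ≡ 439
281^4 ≡ 439^2 = 192721 ≡ 399
281^8 ≡ 399^2 = 159201 ≡ 450
281^16 ≡ 450^2 = 202500 ≡ 505
281^32 ≡ 505^2 = 255025 ≡ 113
281^64 ≡ 113^2 = 12769 ≡ 251
87 = 64 + 16 + 4 + 2 + 1, so 281^87 ≡ 251·505·399·439·281 ≡ 64 (mod 569)
Right side y^r · r^s mod p:
221^2 = 48841 ≡ 476
221^4 ≡ 476^2 = 226576 ≡ 114
221^8 ≡ 114^2 = 12996 ≡ 478
221^16 ≡ 478^2 = 228484 ≡ 315
221^32 ≡ 315^2 = 99225 ≡ 219
221^64 ≡ 219^2 = 47961 ≡ 165
221^128 ≡ 165^2 = 27225 ≡ 482
197 = 128 + 64 + 4 + 1, so 221^197 ≡ 482·165·114·221 ≡ 513 (mod 569)
197^2 = 38809 ≡ 117
197^4 ≡ 117^2 = 13689 ≡ 33
197^8 ≡ 33^2 = 1089 ≡ 520
197^16 ≡ 520^2 = 270400 ≡ 125
197^32 ≡ 125^2 = 15625 ≡ 262
197^64 ≡ 262^2 = 68644 ≡ 364
197^128 ≡ 364^2 = 132496 ≡ 488
197^256 ≡ 488^2 = 238144 ≡ 302
460 = 256 + 128 + 64 + 8 + 4, so 197^460 ≡ 302·488·364·520·33 ≡ 497 (mod 569)
513·497 = 254961 ≡ 49 (mod 569)
64 ≠ 49, so verification fails.

does not verify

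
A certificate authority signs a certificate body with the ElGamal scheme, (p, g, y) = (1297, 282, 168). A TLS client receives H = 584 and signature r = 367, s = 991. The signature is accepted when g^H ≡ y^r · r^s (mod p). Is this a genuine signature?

Left side g^H mod p:
282^2 = 79524 ≡ 407
282^4 ≡ 407^2 = 165649 ≡ 930
282^8 ≡ 930^2 = 864900 ≡ 1098
282^16 ≡ 1098^2 = 1205604 ≡ 691
282^32 ≡ 691^2 = 477481 ≡ 185
282^64 ≡ 185^2 = 34225 ≡ 503
282^128 ≡ 503^2 = 253009 ≡ 94
282^256 ≡ 94^2 = 8836 ≡ 1054
282^512 ≡ 1054^2 = 1110916 ≡ 684
584 = 512 + 64 + 8, so 282^584 ≡ 684·503·1098 ≡ 985 (mod 1297)
Right side y^r · r^s mod p:
168^2 = 28224 ≡ 987
168^4 ≡ 987^2 = 974169 ≡ 122
168^8 ≡ 122^2 = 14884 ≡ 617
168^16 ≡ 617^2 = 380689 ≡ 668
168^32 ≡ 668^2 = 446224 ≡ 56
168^64 ≡ 56^2 = 3136 ≡ 542
168^128 ≡ 542^2 = 293764 ≡ 642
168^256 ≡ 642^2 = 412164 ≡ 1015
367 = 256 + 64 + 32 + 8 + 4 + 2 + 1, so 168^367 ≡ 1015·542·56·617·122·987·168 ≡ 16 (mod 1297)
367^2 = 134689 ≡ 1098
367^4 ≡ 1098^2 = 1205604 ≡ 691
367^8 ≡ 691^2 = 477481 ≡ 185
367^16 ≡ 185^2 = 34225 ≡ 503
367^32 ≡ 503^2 = 253009 ≡ 94
367^64 ≡ 94^2 = 8836 ≡ 1054
367^128 ≡ 1054^2 = 1110916 ≡ 684
367^256 ≡ 684^2 = 467856 ≡ 936
367^512 ≡ 936^2 = 876096 ≡ 621
991 = 512 + 256 + 128 + 64 + 16 + 8 + 4 + 2 + 1, so 367^991 ≡ 621·936·684·1054·503·185·691·1098·367 ≡ 629 (mod 1297)
16·629 = 10064 ≡ 985 (mod 1297)
985 ≡ 985 (mod 1297), so the signature is genuine.

genuine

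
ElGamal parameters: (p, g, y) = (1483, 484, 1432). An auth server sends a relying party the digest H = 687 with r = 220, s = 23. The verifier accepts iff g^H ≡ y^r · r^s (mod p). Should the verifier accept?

Left side g^H mod p:
484^2 = 234256 ≡ 1425
484^4 ≡ 1425^2 = 2030625 ≡ 398
484^8 ≡ 398^2 = 158404 ≡ 1206
484^16 ≡ 1206^2 = 1454436 ≡ 1096
484^32 ≡ 1096^2 = 1201216 ≡ 1469
484^64 ≡ 1469^2 = 2157961 ≡ 196
484^128 ≡ 196^2 = 38416 ≡ 1341
484^256 ≡ 1341^2 = 1798281 ≡ 885
484^512 ≡ 885^2 = 783225 ≡ 201
687 = 512 + 128 + 32 + 8 + 4 + 2 + 1, so 484^687 ≡ 201·1341·1469·1206·398·1425·484 ≡ 884 (mod 1483)
Right side y^r · r^s mod p:
1432^2 = 2050624 ≡ 1118
1432^4 ≡ 1118^2 = 1249924 ≡ 1238
1432^8 ≡ 1238^2 = 1532644 ≡ 705
1432^16 ≡ 705^2 = 497025 ≡ 220
1432^32 ≡ 220^2 = 48400 ≡ 944
1432^64 ≡ 944^2 = 891136 ≡ 1336
1432^128 ≡ 1336^2 = 1784896 ≡ 847
220 = 128 + 64 + 16 + 8 + 4, so 1432^220 ≡ 847·1336·220·705·1238 ≡ 1325 (mod 1483)
220^2 = 48400 ≡ 944
220^4 ≡ 944^2 = 891136 ≡ 1336
220^8 ≡ 1336^2 = 1784896 ≡ 847
220^16 ≡ 847^2 = 717409 ≡ 1120
23 = 16 + 4 + 2 + 1, so 220^23 ≡ 1120·1336·944·220 ≡ 1346 (mod 1483)
1325·1346 = 1783450 ≡ 884 (mod 1483)
884 ≡ 884 (mod 1483), so the signature is genuine.

accept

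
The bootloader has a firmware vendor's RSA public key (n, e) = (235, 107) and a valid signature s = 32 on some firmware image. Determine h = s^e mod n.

158

s^2 ≡ 32^2 = 1024 ≡ 84
s^4 ≡ 84^2 = 7056 ≡ 6
s^8 ≡ 6^2 = 36
s^16 ≡ 36^2 = 1296 ≡ 121
s^32 ≡ 121^2 = 14641 ≡ 71
s^64 ≡ 71^2 = 5041 ≡ 106
107 = 64 + 32 + 8 + 2 + 1, so s^107 ≡ 106·71·36·84·32 ≡ 158 (mod 235)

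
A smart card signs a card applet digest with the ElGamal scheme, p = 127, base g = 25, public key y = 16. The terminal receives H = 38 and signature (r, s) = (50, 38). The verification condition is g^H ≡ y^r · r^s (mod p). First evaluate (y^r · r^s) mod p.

Squares mod 127: 16^1≡16, 16^2≡2, 16^4≡4, 16^8≡16, 16^16≡2, 16^32≡4
50 = 32 + 16 + 2, so 16^50 ≡ 4·2·2 ≡ 16 (mod 127)
Squares mod 127: 50^1≡50, 50^2≡87, 50^4≡76, 50^8≡61, 50^16≡38, 50^32≡47
38 = 32 + 4 + 2, so 50^38 ≡ 47·76·87 ≡ 122 (mod 127)
y^r · r^s ≡ 16·122 = 1952 ≡ 47 (mod 127)

47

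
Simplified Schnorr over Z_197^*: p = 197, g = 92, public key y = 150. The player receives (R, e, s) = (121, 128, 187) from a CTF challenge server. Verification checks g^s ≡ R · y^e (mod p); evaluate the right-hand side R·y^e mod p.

43

Squares mod 197: 150^1≡150, 150^2≡42, 150^4≡188, 150^8≡81, 150^16≡60, 150^32≡54, 150^64≡158, 150^128≡142
150^128 ≡ 142 (mod 197)
R · y^e ≡ 121·142 = 17182 ≡ 43 (mod 197)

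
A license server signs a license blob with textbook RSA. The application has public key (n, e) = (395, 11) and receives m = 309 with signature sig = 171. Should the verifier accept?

reject

Squares mod 395: sig^1≡171, sig^2≡11, sig^4≡121, sig^8≡26
11 = 8 + 2 + 1, so sig^11 ≡ 26·11·171 ≡ 321 (mod 395)
321 ≠ 309, so verification fails.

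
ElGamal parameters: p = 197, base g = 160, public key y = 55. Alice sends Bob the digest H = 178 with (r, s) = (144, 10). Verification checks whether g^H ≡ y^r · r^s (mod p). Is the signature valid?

valid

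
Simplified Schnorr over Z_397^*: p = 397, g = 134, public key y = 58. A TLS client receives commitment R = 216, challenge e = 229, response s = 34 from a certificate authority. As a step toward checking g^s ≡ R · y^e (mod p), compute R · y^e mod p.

58^2 = 3364 ≡ 188
58^4 ≡ 188^2 = 35344 ≡ 11
58^8 ≡ 11^2 = 121
58^16 ≡ 121^2 = 14641 ≡ 349
58^32 ≡ 349^2 = 121801 ≡ 319
58^64 ≡ 319^2 = 101761 ≡ 129
58^128 ≡ 129^2 = 16641 ≡ 364
229 = 128 + 64 + 32 + 4 + 1, so 58^229 ≡ 364·129·319·11·58 ≡ 193 (mod 397)
R · y^e ≡ 216·193 = 41688 ≡ 3 (mod 397)

3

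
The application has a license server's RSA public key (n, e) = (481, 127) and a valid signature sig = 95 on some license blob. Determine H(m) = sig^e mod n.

95

Squares mod 481: sig^1≡95, sig^2≡367, sig^4≡9, sig^8≡81, sig^16≡308, sig^32≡107, sig^64≡386
127 = 64 + 32 + 16 + 8 + 4 + 2 + 1, so sig^127 ≡ 386·107·308·81·9·367·95 ≡ 95 (mod 481)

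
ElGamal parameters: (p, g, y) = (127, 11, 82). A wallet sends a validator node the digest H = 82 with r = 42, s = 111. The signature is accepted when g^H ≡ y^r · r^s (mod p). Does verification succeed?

fails

Left side g^H mod p:
11^2 = 121
11^4 ≡ 121^2 = 14641 ≡ 36
11^8 ≡ 36^2 = 1296 ≡ 26
11^16 ≡ 26^2 = 676 ≡ 41
11^32 ≡ 41^2 = 1681 ≡ 30
11^64 ≡ 30^2 = 900 ≡ 11
82 = 64 + 16 + 2, so 11^82 ≡ 11·41·121 ≡ 88 (mod 127)
Right side y^r · r^s mod p:
82^2 = 6724 ≡ 120
82^4 ≡ 120^2 = 14400 ≡ 49
82^8 ≡ 49^2 = 2401 ≡ 115
82^16 ≡ 115^2 = 13225 ≡ 17
82^32 ≡ 17^2 = 289 ≡ 35
42 = 32 + 8 + 2, so 82^42 ≡ 35·115·120 ≡ 19 (mod 127)
42^2 = 1764 ≡ 113
42^4 ≡ 113^2 = 12769 ≡ 69
42^8 ≡ 69^2 = 4761 ≡ 62
42^16 ≡ 62^2 = 3844 ≡ 34
42^32 ≡ 34^2 = 1156 ≡ 13
42^64 ≡ 13^2 = 169 ≡ 42
111 = 64 + 32 + 8 + 4 + 2 + 1, so 42^111 ≡ 42·13·62·69·113·42 ≡ 61 (mod 127)
19·61 = 1159 ≡ 16 (mod 127)
88 ≠ 16, so verification fails.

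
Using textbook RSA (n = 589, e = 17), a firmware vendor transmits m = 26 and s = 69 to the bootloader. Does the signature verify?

does not verify

s^2 ≡ 69^2 = 4761 ≡ 49
s^4 ≡ 49^2 = 2401 ≡ 45
s^8 ≡ 45^2 = 2025 ≡ 258
s^16 ≡ 258^2 = 66564 ≡ 7
17 = 16 + 1, so s^17 ≡ 7·69 ≡ 483 (mod 589)
s^17 mod 589 = 483, but m = 26.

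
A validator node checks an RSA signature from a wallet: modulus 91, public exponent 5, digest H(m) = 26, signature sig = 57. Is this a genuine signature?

sig^2 ≡ 57^2 = 3249 ≡ 64
sig^4 ≡ 64^2 = 4096 ≡ 1
5 = 4 + 1, so sig^5 ≡ 1·57 ≡ 57 (mod 91)
The recovered value 57 does not match the digest 26.

forged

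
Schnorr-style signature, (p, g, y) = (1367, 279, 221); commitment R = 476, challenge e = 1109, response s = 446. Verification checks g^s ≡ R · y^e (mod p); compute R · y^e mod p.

221^2 = 48841 ≡ 996
221^4 ≡ 996^2 = 992016 ≡ 941
221^8 ≡ 941^2 = 885481 ≡ 1032
221^16 ≡ 1032^2 = 1065024 ≡ 131
221^32 ≡ 131^2 = 17161 ≡ 757
221^64 ≡ 757^2 = 573049 ≡ 276
221^128 ≡ 276^2 = 76176 ≡ 991
221^256 ≡ 991^2 = 982081 ≡ 575
221^512 ≡ 575^2 = 330625 ≡ 1178
221^1024 ≡ 1178^2 = 1387684 ≡ 179
1109 = 1024 + 64 + 16 + 4 + 1, so 221^1109 ≡ 179·276·131·941·221 ≡ 952 (mod 1367)
R · y^e ≡ 476·952 = 453152 ≡ 675 (mod 1367)

675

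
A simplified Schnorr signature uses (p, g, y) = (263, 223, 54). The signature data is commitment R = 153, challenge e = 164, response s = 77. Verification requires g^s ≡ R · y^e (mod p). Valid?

g^s mod p:
223^2 = 49729 ≡ 22
223^4 ≡ 22^2 = 484 ≡ 221
223^8 ≡ 221^2 = 48841 ≡ 186
223^16 ≡ 186^2 = 34596 ≡ 143
223^32 ≡ 143^2 = 20449 ≡ 198
223^64 ≡ 198^2 = 39204 ≡ 17
77 = 64 + 8 + 4 + 1, so 223^77 ≡ 17·186·221·223 ≡ 86 (mod 263)
R · y^e mod p:
54^2 = 2916 ≡ 23
54^4 ≡ 23^2 = 529 ≡ 3
54^8 ≡ 3^2 = 9
54^16 ≡ 9^2 = 81
54^32 ≡ 81^2 = 6561 ≡ 249
54^64 ≡ 249^2 = 62001 ≡ 196
54^128 ≡ 196^2 = 38416 ≡ 18
164 = 128 + 32 + 4, so 54^164 ≡ 18·249·3 ≡ 33 (mod 263)
153·33 = 5049 ≡ 52 (mod 263)
86 ≠ 52; the check fails.

no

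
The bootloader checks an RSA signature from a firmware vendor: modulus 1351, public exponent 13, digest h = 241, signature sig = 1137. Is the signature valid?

invalid

Squares mod 1351: sig^1≡1137, sig^2≡1213, sig^4≡130, sig^8≡688
13 = 8 + 4 + 1, so sig^13 ≡ 688·130·1137 ≡ 808 (mod 1351)
The recovered value 808 does not match the digest 241.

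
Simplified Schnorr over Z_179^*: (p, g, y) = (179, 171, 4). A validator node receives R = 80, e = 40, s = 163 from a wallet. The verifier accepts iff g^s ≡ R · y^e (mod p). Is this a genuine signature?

genuine

g^s mod p:
171^2 = 29241 ≡ 64
171^4 ≡ 64^2 = 4096 ≡ 158
171^8 ≡ 158^2 = 24964 ≡ 83
171^16 ≡ 83^2 = 6889 ≡ 87
171^32 ≡ 87^2 = 7569 ≡ 51
171^64 ≡ 51^2 = 2601 ≡ 95
171^128 ≡ 95^2 = 9025 ≡ 75
163 = 128 + 32 + 2 + 1, so 171^163 ≡ 75·51·64·171 ≡ 39 (mod 179)
R · y^e mod p:
4^2 = 16
4^4 ≡ 16^2 = 256 ≡ 77
4^8 ≡ 77^2 = 5929 ≡ 22
4^16 ≡ 22^2 = 484 ≡ 126
4^32 ≡ 126^2 = 15876 ≡ 124
40 = 32 + 8, so 4^40 ≡ 124·22 ≡ 43 (mod 179)
80·43 = 3440 ≡ 39 (mod 179)
39 ≡ 39 (mod 179); signature holds.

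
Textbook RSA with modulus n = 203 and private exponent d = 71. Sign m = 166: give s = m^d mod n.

66

m^2 ≡ 166^2 = 27556 ≡ 151
m^4 ≡ 151^2 = 22801 ≡ 65
m^8 ≡ 65^2 = 4225 ≡ 165
m^16 ≡ 165^2 = 27225 ≡ 23
m^32 ≡ 23^2 = 529 ≡ 123
m^64 ≡ 123^2 = 15129 ≡ 107
71 = 64 + 4 + 2 + 1, so m^71 ≡ 107·65·151·166 ≡ 66 (mod 203)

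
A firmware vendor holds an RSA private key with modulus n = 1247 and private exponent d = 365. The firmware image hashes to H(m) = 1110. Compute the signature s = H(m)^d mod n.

(H(m))^2 ≡ 1110^2 = 1232100 ≡ 64
(H(m))^4 ≡ 64^2 = 4096 ≡ 355
(H(m))^8 ≡ 355^2 = 126025 ≡ 78
(H(m))^16 ≡ 78^2 = 6084 ≡ 1096
(H(m))^32 ≡ 1096^2 = 1201216 ≡ 355
(H(m))^64 ≡ 355^2 = 126025 ≡ 78
(H(m))^128 ≡ 78^2 = 6084 ≡ 1096
(H(m))^256 ≡ 1096^2 = 1201216 ≡ 355
365 = 256 + 64 + 32 + 8 + 4 + 1, so (H(m))^365 ≡ 355·78·355·78·355·1110 ≡ 1110 (mod 1247)

1110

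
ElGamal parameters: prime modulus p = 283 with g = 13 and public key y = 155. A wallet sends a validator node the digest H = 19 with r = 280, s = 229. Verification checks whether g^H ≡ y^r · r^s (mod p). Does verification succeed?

fails

Left side g^H mod p:
13^2 = 169
13^4 ≡ 169^2 = 28561 ≡ 261
13^8 ≡ 261^2 = 68121 ≡ 201
13^16 ≡ 201^2 = 40401 ≡ 215
19 = 16 + 2 + 1, so 13^19 ≡ 215·169·13 ≡ 28 (mod 283)
Right side y^r · r^s mod p:
155^2 = 24025 ≡ 253
155^4 ≡ 253^2 = 64009 ≡ 51
155^8 ≡ 51^2 = 2601 ≡ 54
155^16 ≡ 54^2 = 2916 ≡ 86
155^32 ≡ 86^2 = 7396 ≡ 38
155^64 ≡ 38^2 = 1444 ≡ 29
155^128 ≡ 29^2 = 841 ≡ 275
155^256 ≡ 275^2 = 75625 ≡ 64
280 = 256 + 16 + 8, so 155^280 ≡ 64·86·54 ≡ 66 (mod 283)
280^2 = 78400 ≡ 9
280^4 ≡ 9^2 = 81
280^8 ≡ 81^2 = 6561 ≡ 52
280^16 ≡ 52^2 = 2704 ≡ 157
280^32 ≡ 157^2 = 24649 ≡ 28
280^64 ≡ 28^2 = 784 ≡ 218
280^128 ≡ 218^2 = 47524 ≡ 263
229 = 128 + 64 + 32 + 4 + 1, so 280^229 ≡ 263·218·28·81·280 ≡ 248 (mod 283)
66·248 = 16368 ≡ 237 (mod 283)
28 ≠ 237, so verification fails.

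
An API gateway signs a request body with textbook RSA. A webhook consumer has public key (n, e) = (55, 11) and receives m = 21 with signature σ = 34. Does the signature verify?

σ^2 ≡ 34^2 = 1156 ≡ 1
σ^4 ≡ 1^2 = 1
σ^8 ≡ 1^2 = 1
11 = 8 + 2 + 1, so σ^11 ≡ 1·1·34 ≡ 34 (mod 55)
The recovered value 34 does not match the digest 21.

does not verify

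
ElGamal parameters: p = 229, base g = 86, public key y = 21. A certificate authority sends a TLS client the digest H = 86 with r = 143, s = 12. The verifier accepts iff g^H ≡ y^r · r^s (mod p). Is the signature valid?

Left side g^H mod p:
Squares mod 229: 86^1≡86, 86^2≡68, 86^4≡44, 86^8≡104, 86^16≡53, 86^32≡61, 86^64≡57
86 = 64 + 16 + 4 + 2, so 86^86 ≡ 57·53·44·68 ≡ 202 (mod 229)
Right side y^r · r^s mod p:
Squares mod 229: 21^1≡21, 21^2≡212, 21^4≡60, 21^8≡165, 21^16≡203, 21^32≡218, 21^64≡121, 21^128≡214
143 = 128 + 8 + 4 + 2 + 1, so 21^143 ≡ 214·165·60·212·21 ≡ 84 (mod 229)
Squares mod 229: 143^1≡143, 143^2≡68, 143^4≡44, 143^8≡104
12 = 8 + 4, so 143^12 ≡ 104·44 ≡ 225 (mod 229)
84·225 = 18900 ≡ 122 (mod 229)
202 ≠ 122, so verification fails.

invalid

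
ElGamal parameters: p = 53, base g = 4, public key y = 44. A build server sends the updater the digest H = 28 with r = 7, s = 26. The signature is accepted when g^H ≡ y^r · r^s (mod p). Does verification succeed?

passes

Left side g^H mod p:
Squares mod 53: 4^1≡4, 4^2≡16, 4^4≡44, 4^8≡28, 4^16≡42
28 = 16 + 8 + 4, so 4^28 ≡ 42·28·44 ≡ 16 (mod 53)
Right side y^r · r^s mod p:
Squares mod 53: 44^1≡44, 44^2≡28, 44^4≡42
7 = 4 + 2 + 1, so 44^7 ≡ 42·28·44 ≡ 16 (mod 53)
Squares mod 53: 7^1≡7, 7^2≡49, 7^4≡16, 7^8≡44, 7^16≡28
26 = 16 + 8 + 2, so 7^26 ≡ 28·44·49 ≡ 1 (mod 53)
16·1 = 16 ≡ 16 (mod 53)
16 ≡ 16 (mod 53), so the signature is genuine.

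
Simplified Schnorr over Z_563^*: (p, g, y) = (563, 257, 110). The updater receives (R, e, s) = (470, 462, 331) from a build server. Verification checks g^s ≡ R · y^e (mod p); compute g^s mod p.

257^2 = 66049 ≡ 178
257^4 ≡ 178^2 = 31684 ≡ 156
257^8 ≡ 156^2 = 24336 ≡ 127
257^16 ≡ 127^2 = 16129 ≡ 365
257^32 ≡ 365^2 = 133225 ≡ 357
257^64 ≡ 357^2 = 127449 ≡ 211
257^128 ≡ 211^2 = 44521 ≡ 44
257^256 ≡ 44^2 = 1936 ≡ 247
331 = 256 + 64 + 8 + 2 + 1, so 257^331 ≡ 247·211·127·178·257 ≡ 379 (mod 563)

379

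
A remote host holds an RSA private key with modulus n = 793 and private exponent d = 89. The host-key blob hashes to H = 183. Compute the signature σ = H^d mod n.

183

Squares mod 793: H^1≡183, H^2≡183, H^4≡183, H^8≡183, H^16≡183, H^32≡183, H^64≡183
89 = 64 + 16 + 8 + 1, so H^89 ≡ 183·183·183·183 ≡ 183 (mod 793)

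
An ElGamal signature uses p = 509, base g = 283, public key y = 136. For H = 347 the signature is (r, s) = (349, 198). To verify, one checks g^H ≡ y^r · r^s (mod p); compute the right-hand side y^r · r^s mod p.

367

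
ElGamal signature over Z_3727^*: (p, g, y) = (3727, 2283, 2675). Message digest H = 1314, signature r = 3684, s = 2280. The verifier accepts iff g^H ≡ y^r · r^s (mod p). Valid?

yes

Left side g^H mod p:
2283^2 = 5212089 ≡ 1743
2283^4 ≡ 1743^2 = 3038049 ≡ 544
2283^8 ≡ 544^2 = 295936 ≡ 1503
2283^16 ≡ 1503^2 = 2259009 ≡ 447
2283^32 ≡ 447^2 = 199809 ≡ 2278
2283^64 ≡ 2278^2 = 5189284 ≡ 1300
2283^128 ≡ 1300^2 = 1690000 ≡ 1669
2283^256 ≡ 1669^2 = 2785561 ≡ 1492
2283^512 ≡ 1492^2 = 2226064 ≡ 1045
2283^1024 ≡ 1045^2 = 1092025 ≡ 14
1314 = 1024 + 256 + 32 + 2, so 2283^1314 ≡ 14·1492·2278·1743 ≡ 952 (mod 3727)
Right side y^r · r^s mod p:
2675^2 = 7155625 ≡ 3512
2675^4 ≡ 3512^2 = 12334144 ≡ 1501
2675^8 ≡ 1501^2 = 2253001 ≡ 1893
2675^16 ≡ 1893^2 = 3583449 ≡ 1802
2675^32 ≡ 1802^2 = 3247204 ≡ 987
2675^64 ≡ 987^2 = 974169 ≡ 1422
2675^128 ≡ 1422^2 = 2022084 ≡ 2050
2675^256 ≡ 2050^2 = 4202500 ≡ 2171
2675^512 ≡ 2171^2 = 4713241 ≡ 2313
2675^1024 ≡ 2313^2 = 5349969 ≡ 1724
2675^2048 ≡ 1724^2 = 2972176 ≡ 1757
3684 = 2048 + 1024 + 512 + 64 + 32 + 4, so 2675^3684 ≡ 1757·1724·2313·1422·987·1501 ≡ 602 (mod 3727)
3684^2 = 13571856 ≡ 1849
3684^4 ≡ 1849^2 = 3418801 ≡ 1142
3684^8 ≡ 1142^2 = 1304164 ≡ 3441
3684^16 ≡ 3441^2 = 11840481 ≡ 3529
3684^32 ≡ 3529^2 = 12453841 ≡ 1934
3684^64 ≡ 1934^2 = 3740356 ≡ 2175
3684^128 ≡ 2175^2 = 4730625 ≡ 1062
3684^256 ≡ 1062^2 = 1127844 ≡ 2290
3684^512 ≡ 2290^2 = 5244100 ≡ 211
3684^1024 ≡ 211^2 = 44521 ≡ 3524
3684^2048 ≡ 3524^2 = 12418576 ≡ 212
2280 = 2048 + 128 + 64 + 32 + 8, so 3684^2280 ≡ 212·1062·2175·1934·3441 ≡ 955 (mod 3727)
602·955 = 574910 ≡ 952 (mod 3727)
952 ≡ 952 (mod 3727), so the signature is genuine.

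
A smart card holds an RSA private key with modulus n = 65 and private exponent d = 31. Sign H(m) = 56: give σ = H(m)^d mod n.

(H(m))^31 mod 65 = 56

56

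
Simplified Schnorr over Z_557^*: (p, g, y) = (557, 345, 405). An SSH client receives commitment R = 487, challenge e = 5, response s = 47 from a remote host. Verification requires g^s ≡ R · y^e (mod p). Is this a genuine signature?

genuine

g^s mod p:
345^47 mod 557 = 158
R · y^e mod p:
405^5 mod 557 = 507
487·507 = 246909 ≡ 158 (mod 557)
158 ≡ 158 (mod 557); signature holds.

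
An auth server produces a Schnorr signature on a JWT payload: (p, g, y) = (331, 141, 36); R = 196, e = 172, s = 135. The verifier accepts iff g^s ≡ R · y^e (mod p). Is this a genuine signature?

g^s mod p:
141^2 = 19881 ≡ 21
141^4 ≡ 21^2 = 441 ≡ 110
141^8 ≡ 110^2 = 12100 ≡ 184
141^16 ≡ 184^2 = 33856 ≡ 94
141^32 ≡ 94^2 = 8836 ≡ 230
141^64 ≡ 230^2 = 52900 ≡ 271
141^128 ≡ 271^2 = 73441 ≡ 290
135 = 128 + 4 + 2 + 1, so 141^135 ≡ 290·110·21·141 ≡ 85 (mod 331)
R · y^e mod p:
36^2 = 1296 ≡ 303
36^4 ≡ 303^2 = 91809 ≡ 122
36^8 ≡ 122^2 = 14884 ≡ 320
36^16 ≡ 320^2 = 102400 ≡ 121
36^32 ≡ 121^2 = 14641 ≡ 77
36^64 ≡ 77^2 = 5929 ≡ 302
36^128 ≡ 302^2 = 91204 ≡ 179
172 = 128 + 32 + 8 + 4, so 36^172 ≡ 179·77·320·122 ≡ 156 (mod 331)
196·156 = 30576 ≡ 124 (mod 331)
85 ≠ 124; the check fails.

forged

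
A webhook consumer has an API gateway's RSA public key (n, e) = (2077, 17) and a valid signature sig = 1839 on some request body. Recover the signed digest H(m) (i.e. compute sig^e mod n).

sig^2 ≡ 1839^2 = 3381921 ≡ 565
sig^4 ≡ 565^2 = 319225 ≡ 1444
sig^8 ≡ 1444^2 = 2085136 ≡ 1905
sig^16 ≡ 1905^2 = 3629025 ≡ 506
17 = 16 + 1, so sig^17 ≡ 506·1839 ≡ 38 (mod 2077)

38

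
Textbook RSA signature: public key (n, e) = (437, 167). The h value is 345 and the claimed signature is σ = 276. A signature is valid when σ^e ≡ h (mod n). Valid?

σ^2 ≡ 276^2 = 76176 ≡ 138
σ^4 ≡ 138^2 = 19044 ≡ 253
σ^8 ≡ 253^2 = 64009 ≡ 207
σ^16 ≡ 207^2 = 42849 ≡ 23
σ^32 ≡ 23^2 = 529 ≡ 92
σ^64 ≡ 92^2 = 8464 ≡ 161
σ^128 ≡ 161^2 = 25921 ≡ 138
167 = 128 + 32 + 4 + 2 + 1, so σ^167 ≡ 138·92·253·138·276 ≡ 345 (mod 437)
σ^167 mod 437 = 345 matches h.

yes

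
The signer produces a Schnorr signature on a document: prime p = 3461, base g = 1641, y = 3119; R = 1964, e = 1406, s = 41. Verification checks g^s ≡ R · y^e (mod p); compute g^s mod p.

Squares mod 3461: 1641^1≡1641, 1641^2≡223, 1641^4≡1275, 1641^8≡2416, 1641^16≡1810, 1641^32≡1994
41 = 32 + 8 + 1, so 1641^41 ≡ 1994·2416·1641 ≡ 1311 (mod 3461)

1311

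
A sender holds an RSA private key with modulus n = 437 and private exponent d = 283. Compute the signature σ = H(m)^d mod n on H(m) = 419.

Squares mod 437: (H(m))^1≡419, (H(m))^2≡324, (H(m))^4≡96, (H(m))^8≡39, (H(m))^16≡210, (H(m))^32≡400, (H(m))^64≡58, (H(m))^128≡305, (H(m))^256≡381
283 = 256 + 16 + 8 + 2 + 1, so (H(m))^283 ≡ 381·210·39·324·419 ≡ 191 (mod 437)

191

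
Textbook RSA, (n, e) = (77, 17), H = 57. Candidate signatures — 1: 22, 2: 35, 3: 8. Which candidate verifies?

3

Candidate 1: Squares mod 77: 22^1≡22, 22^2≡22, 22^4≡22, 22^8≡22, 22^16≡22; 17 = 16 + 1, so 22^17 ≡ 22·22 ≡ 22 (mod 77)
Candidate 2: Squares mod 77: 35^1≡35, 35^2≡70, 35^4≡49, 35^8≡14, 35^16≡42; 17 = 16 + 1, so 35^17 ≡ 42·35 ≡ 7 (mod 77)
Candidate 3: Squares mod 77: 8^1≡8, 8^2≡64, 8^4≡15, 8^8≡71, 8^16≡36; 17 = 16 + 1, so 8^17 ≡ 36·8 ≡ 57 (mod 77)
  → matches H = 57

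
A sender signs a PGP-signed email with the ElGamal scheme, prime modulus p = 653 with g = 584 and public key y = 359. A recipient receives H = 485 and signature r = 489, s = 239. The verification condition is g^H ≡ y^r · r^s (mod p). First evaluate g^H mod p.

584^2 = 341056 ≡ 190
584^4 ≡ 190^2 = 36100 ≡ 185
584^8 ≡ 185^2 = 34225 ≡ 269
584^16 ≡ 269^2 = 72361 ≡ 531
584^32 ≡ 531^2 = 281961 ≡ 518
584^64 ≡ 518^2 = 268324 ≡ 594
584^128 ≡ 594^2 = 352836 ≡ 216
584^256 ≡ 216^2 = 46656 ≡ 293
485 = 256 + 128 + 64 + 32 + 4 + 1, so 584^485 ≡ 293·216·594·518·185·584 ≡ 202 (mod 653)

202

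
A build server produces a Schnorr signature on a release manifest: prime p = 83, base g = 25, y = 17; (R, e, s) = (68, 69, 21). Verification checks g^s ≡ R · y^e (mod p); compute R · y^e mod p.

78

17^2 = 289 ≡ 40
17^4 ≡ 40^2 = 1600 ≡ 23
17^8 ≡ 23^2 = 529 ≡ 31
17^16 ≡ 31^2 = 961 ≡ 48
17^32 ≡ 48^2 = 2304 ≡ 63
17^64 ≡ 63^2 = 3969 ≡ 68
69 = 64 + 4 + 1, so 17^69 ≡ 68·23·17 ≡ 28 (mod 83)
R · y^e ≡ 68·28 = 1904 ≡ 78 (mod 83)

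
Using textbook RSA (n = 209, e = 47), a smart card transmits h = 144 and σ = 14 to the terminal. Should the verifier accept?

reject

σ^2 ≡ 14^2 = 196
σ^4 ≡ 196^2 = 38416 ≡ 169
σ^8 ≡ 169^2 = 28561 ≡ 137
σ^16 ≡ 137^2 = 18769 ≡ 168
σ^32 ≡ 168^2 = 28224 ≡ 9
47 = 32 + 8 + 4 + 2 + 1, so σ^47 ≡ 9·137·169·196·14 ≡ 108 (mod 209)
The recovered value 108 does not match the digest 144.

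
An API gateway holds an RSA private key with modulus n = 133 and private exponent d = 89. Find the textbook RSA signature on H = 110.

52

H^89 mod 133 = 52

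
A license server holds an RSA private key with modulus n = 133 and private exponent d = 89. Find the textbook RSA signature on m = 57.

m^89 mod 133 = 57

57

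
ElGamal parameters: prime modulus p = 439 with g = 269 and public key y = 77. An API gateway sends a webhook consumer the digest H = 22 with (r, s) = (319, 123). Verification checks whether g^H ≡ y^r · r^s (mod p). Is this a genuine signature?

genuine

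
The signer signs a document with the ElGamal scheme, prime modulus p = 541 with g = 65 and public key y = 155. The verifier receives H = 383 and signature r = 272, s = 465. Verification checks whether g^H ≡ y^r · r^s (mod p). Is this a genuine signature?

genuine

Left side g^H mod p:
65^2 = 4225 ≡ 438
65^4 ≡ 438^2 = 191844 ≡ 330
65^8 ≡ 330^2 = 108900 ≡ 159
65^16 ≡ 159^2 = 25281 ≡ 395
65^32 ≡ 395^2 = 156025 ≡ 217
65^64 ≡ 217^2 = 47089 ≡ 22
65^128 ≡ 22^2 = 484
65^256 ≡ 484^2 = 234256 ≡ 3
383 = 256 + 64 + 32 + 16 + 8 + 4 + 2 + 1, so 65^383 ≡ 3·22·217·395·159·330·438·65 ≡ 297 (mod 541)
Right side y^r · r^s mod p:
155^2 = 24025 ≡ 221
155^4 ≡ 221^2 = 48841 ≡ 151
155^8 ≡ 151^2 = 22801 ≡ 79
155^16 ≡ 79^2 = 6241 ≡ 290
155^32 ≡ 290^2 = 84100 ≡ 245
155^64 ≡ 245^2 = 60025 ≡ 515
155^128 ≡ 515^2 = 265225 ≡ 135
155^256 ≡ 135^2 = 18225 ≡ 372
272 = 256 + 16, so 155^272 ≡ 372·290 ≡ 221 (mod 541)
272^2 = 73984 ≡ 408
272^4 ≡ 408^2 = 166464 ≡ 377
272^8 ≡ 377^2 = 142129 ≡ 387
272^16 ≡ 387^2 = 149769 ≡ 453
272^32 ≡ 453^2 = 205209 ≡ 170
272^64 ≡ 170^2 = 28900 ≡ 227
272^128 ≡ 227^2 = 51529 ≡ 134
272^256 ≡ 134^2 = 17956 ≡ 103
465 = 256 + 128 + 64 + 16 + 1, so 272^465 ≡ 103·134·227·453·272 ≡ 535 (mod 541)
221·535 = 118235 ≡ 297 (mod 541)
297 ≡ 297 (mod 541), so the signature is genuine.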